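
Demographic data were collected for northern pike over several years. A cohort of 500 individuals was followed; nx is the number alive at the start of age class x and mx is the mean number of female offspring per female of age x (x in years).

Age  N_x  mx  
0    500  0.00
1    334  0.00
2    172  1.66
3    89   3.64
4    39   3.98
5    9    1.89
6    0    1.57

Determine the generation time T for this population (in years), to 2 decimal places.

lx = nx/n0 = nx/500: 1, 0.668, 0.344, 0.178, 0.078, 0.018, 0
lx·mx: 0, 0, 0.57104, 0.64792, 0.31044, 0.03402, 0 → R0 = 1.56342
x·lx·mx: 0, 0, 1.14208, 1.94376, 1.24176, 0.1701, 0 → Σ = 4.4977
T = 4.4977 / 1.56342 = 2.876834… → 2.88

2.88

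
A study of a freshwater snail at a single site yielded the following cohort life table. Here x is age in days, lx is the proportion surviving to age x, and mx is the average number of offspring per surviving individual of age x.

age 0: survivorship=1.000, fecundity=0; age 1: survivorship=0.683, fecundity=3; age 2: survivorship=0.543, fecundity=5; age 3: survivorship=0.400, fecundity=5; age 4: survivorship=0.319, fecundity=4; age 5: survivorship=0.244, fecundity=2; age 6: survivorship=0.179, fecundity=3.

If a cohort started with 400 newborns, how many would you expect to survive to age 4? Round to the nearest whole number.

Expected survivors = N0 · l_4 = 400 × 0.319 = 127.6 → 128

128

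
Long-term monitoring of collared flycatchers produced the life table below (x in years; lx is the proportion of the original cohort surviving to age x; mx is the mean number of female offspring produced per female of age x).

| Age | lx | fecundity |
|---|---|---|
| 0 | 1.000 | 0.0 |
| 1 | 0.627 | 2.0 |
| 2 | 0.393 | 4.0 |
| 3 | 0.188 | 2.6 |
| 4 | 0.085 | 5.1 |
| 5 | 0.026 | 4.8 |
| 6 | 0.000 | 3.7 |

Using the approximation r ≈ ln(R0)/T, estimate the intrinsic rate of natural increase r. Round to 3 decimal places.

R0 = Σ lx·mx = 0 + 1.254 + 1.572 + 0.4888 + 0.4335 + 0.1248 + 0 = 3.8731
Σ x·lx·mx = 8.2224; T = 8.2224/3.8731 = 2.12295…
r ≈ ln(R0)/T = ln(3.8731)/2.12295… = 0.63782… → 0.638

0.638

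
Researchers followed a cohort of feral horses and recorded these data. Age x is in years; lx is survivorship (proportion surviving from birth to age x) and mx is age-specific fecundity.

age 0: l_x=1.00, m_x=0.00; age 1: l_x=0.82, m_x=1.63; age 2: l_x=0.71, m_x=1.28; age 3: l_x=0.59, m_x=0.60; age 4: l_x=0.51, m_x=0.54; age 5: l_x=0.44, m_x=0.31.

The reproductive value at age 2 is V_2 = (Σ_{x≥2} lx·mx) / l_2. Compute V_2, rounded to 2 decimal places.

lx·mx for x ≥ 2: 0.9088, 0.354, 0.2754, 0.1364 → sum = 1.6746
V_2 = 1.6746 / l_2 = 1.6746 / 0.71 = 2.358592… → 2.36

2.36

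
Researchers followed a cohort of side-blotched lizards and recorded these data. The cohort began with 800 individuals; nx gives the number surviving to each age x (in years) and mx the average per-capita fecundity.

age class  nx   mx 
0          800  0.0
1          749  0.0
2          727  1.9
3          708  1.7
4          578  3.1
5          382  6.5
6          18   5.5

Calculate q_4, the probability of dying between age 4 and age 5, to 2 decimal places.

lx = nx/n0 = nx/800: 1, 0.93625, 0.90875, 0.885, 0.7225, 0.4775, 0.0225
q_4 = (l_4 − l_5) / l_4 = (0.7225 − 0.4775) / 0.7225
     = 0.245 / 0.7225 = 0.3391… → 0.34

0.34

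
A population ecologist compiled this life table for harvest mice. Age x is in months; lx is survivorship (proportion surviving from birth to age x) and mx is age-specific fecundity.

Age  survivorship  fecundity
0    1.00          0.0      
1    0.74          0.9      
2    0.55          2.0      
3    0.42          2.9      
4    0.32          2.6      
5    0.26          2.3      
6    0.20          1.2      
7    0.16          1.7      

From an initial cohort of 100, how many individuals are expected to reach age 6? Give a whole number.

20

Expected survivors = N0 · l_6 = 100 × 0.20 = 20 → 20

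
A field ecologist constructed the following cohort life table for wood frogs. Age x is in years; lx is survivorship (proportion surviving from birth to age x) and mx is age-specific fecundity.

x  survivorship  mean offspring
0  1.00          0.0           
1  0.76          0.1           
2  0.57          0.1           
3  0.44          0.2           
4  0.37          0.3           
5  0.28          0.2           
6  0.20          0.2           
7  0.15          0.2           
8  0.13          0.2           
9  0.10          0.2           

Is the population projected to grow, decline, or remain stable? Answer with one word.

R0 = Σ lx·mx = 0 + 0.076 + 0.057 + 0.088 + 0.111 + 0.056 + 0.04 + 0.03 + 0.026 + 0.02 = 0.504
R0 < 1, so the population is declining.

declining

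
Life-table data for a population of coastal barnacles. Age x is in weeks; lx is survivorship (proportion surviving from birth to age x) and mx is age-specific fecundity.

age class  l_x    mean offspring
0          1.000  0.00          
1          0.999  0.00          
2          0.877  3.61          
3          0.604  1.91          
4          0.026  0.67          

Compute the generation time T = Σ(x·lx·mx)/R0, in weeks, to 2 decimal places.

2.27

lx·mx: 0, 0, 3.16597, 1.15364, 0.01742 → R0 = 4.33703
x·lx·mx: 0, 0, 6.33194, 3.46092, 0.06968 → Σ = 9.86254
T = 9.86254 / 4.33703 = 2.274031… → 2.27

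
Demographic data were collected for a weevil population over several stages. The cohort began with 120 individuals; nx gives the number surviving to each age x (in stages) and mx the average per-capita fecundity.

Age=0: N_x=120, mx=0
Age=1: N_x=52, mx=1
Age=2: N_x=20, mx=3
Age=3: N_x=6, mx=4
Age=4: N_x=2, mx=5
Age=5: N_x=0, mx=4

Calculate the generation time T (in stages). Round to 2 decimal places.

lx = nx/n0 = nx/120: 1, 0.43333…, 0.16667…, 0.05, 0.01667…, 0
lx·mx: 0, 0.433333…, 0.5…, 0.2, 0.083333…, 0 → R0 = 1.216667…
x·lx·mx: 0, 0.433333…, 1…, 0.6, 0.333333…, 0 → Σ = 2.366667…
T = 2.366667… / 1.216667… = 1.945205… → 1.95

1.95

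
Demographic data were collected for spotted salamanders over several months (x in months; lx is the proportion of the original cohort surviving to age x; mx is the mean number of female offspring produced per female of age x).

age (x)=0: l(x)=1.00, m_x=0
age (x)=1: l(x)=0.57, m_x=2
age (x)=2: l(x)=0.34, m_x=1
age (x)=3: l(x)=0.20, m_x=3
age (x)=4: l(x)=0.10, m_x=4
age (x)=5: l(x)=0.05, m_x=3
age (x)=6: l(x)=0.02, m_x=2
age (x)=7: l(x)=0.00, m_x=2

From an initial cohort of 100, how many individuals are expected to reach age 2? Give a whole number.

Expected survivors = N0 · l_2 = 100 × 0.34 = 34 → 34

34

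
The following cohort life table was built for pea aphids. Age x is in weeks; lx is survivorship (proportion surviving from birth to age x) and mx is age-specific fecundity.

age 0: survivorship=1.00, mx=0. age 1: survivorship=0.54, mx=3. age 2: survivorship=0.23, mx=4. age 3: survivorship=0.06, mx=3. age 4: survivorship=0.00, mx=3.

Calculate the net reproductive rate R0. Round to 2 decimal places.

2.72

lx·mx by age: 0, 1.62, 0.92, 0.18, 0
R0 = Σ lx·mx = 2.72 → 2.72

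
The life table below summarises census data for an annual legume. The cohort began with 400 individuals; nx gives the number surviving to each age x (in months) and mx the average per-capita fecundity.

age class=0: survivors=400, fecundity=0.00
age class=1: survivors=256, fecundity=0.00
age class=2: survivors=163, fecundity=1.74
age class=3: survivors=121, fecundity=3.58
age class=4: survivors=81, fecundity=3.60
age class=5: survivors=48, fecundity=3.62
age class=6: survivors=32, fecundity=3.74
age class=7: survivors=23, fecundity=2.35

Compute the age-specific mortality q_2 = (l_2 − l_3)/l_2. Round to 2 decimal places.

0.26

lx = nx/n0 = nx/400: 1, 0.64, 0.4075, 0.3025, 0.2025, 0.12, 0.08, 0.0575
q_2 = (l_2 − l_3) / l_2 = (0.4075 − 0.3025) / 0.4075
     = 0.105 / 0.4075 = 0.257669… → 0.26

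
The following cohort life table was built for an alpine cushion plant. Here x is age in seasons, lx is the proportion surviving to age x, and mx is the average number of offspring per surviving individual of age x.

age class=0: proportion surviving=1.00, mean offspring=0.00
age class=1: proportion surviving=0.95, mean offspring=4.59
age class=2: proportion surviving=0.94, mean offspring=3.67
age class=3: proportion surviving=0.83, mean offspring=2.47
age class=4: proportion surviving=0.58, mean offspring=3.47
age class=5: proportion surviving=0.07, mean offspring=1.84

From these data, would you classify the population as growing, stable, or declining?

R0 = Σ lx·mx = 0 + 4.3605 + 3.4498 + 2.0501 + 2.0126 + 0.1288 = 12.0018
R0 > 1, so the population is growing.

growing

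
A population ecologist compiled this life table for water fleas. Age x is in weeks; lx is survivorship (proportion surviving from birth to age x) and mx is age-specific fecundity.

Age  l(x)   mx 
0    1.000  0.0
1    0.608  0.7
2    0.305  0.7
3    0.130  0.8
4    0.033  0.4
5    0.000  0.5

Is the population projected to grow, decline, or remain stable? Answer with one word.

R0 = Σ lx·mx = 0 + 0.4256 + 0.2135 + 0.104 + 0.0132 + 0 = 0.7563
R0 < 1, so the population is declining.

declining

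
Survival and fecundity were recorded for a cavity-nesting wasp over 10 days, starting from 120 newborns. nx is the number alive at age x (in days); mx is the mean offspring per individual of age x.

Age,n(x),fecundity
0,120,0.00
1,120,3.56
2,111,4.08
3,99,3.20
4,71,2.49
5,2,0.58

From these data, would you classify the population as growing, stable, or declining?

lx = nx/n0 = nx/120: 1, 1, 0.925, 0.825, 0.59167…, 0.01667…
R0 = Σ lx·mx = 0 + 3.56 + 3.774 + 2.64 + 1.47325… + 0.009667… = 11.456917…
R0 > 1, so the population is growing.

growing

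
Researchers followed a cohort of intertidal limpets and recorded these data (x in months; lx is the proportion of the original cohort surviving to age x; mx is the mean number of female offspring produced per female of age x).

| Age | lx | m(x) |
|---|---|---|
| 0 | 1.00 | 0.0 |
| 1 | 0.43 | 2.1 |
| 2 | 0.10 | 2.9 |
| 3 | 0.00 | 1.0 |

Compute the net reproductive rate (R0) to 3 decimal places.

lx·mx by age: 0, 0.903, 0.29, 0
R0 = Σ lx·mx = 1.193 → 1.193

1.193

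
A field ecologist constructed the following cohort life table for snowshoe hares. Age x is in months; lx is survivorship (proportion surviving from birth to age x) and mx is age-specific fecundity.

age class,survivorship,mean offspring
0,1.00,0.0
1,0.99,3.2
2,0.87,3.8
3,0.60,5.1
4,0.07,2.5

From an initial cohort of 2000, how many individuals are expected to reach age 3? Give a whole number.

1200

Expected survivors = N0 · l_3 = 2000 × 0.60 = 1200 → 1200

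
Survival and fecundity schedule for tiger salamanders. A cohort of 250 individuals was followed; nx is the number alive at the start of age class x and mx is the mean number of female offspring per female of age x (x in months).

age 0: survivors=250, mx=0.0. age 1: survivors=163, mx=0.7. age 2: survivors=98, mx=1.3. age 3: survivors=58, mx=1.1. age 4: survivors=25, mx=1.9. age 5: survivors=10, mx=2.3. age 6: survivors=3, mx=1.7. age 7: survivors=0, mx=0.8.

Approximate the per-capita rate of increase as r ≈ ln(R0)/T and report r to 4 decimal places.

0.1790

lx = nx/n0 = nx/250: 1, 0.652, 0.392, 0.232, 0.1, 0.04, 0.012, 0
R0 = Σ lx·mx = 0 + 0.4564 + 0.5096 + 0.2552 + 0.19 + 0.092 + 0.0204 + 0 = 1.5236
Σ x·lx·mx = 3.5836; T = 3.5836/1.5236 = 2.35206…
r ≈ ln(R0)/T = ln(1.5236)/2.35206… = 0.179024… → 0.1790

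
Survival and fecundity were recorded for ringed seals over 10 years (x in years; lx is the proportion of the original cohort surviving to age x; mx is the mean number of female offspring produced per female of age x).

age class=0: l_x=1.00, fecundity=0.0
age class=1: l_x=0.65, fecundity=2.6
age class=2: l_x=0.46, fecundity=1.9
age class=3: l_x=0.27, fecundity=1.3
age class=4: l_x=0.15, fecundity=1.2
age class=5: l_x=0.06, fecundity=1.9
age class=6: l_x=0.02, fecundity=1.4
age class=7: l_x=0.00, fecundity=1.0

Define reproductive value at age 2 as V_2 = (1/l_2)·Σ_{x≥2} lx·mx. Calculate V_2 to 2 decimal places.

3.36

lx·mx for x ≥ 2: 0.874, 0.351, 0.18, 0.114, 0.028, 0 → sum = 1.547
V_2 = 1.547 / l_2 = 1.547 / 0.46 = 3.363043… → 3.36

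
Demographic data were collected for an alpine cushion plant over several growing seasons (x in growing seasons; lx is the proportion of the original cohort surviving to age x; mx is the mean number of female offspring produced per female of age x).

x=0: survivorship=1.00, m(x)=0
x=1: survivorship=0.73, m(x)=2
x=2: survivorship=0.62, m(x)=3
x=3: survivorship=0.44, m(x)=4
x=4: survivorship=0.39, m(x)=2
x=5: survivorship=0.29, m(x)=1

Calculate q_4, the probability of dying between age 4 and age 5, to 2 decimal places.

0.26

q_4 = (l_4 − l_5) / l_4 = (0.39 − 0.29) / 0.39
     = 0.1 / 0.39 = 0.25641… → 0.26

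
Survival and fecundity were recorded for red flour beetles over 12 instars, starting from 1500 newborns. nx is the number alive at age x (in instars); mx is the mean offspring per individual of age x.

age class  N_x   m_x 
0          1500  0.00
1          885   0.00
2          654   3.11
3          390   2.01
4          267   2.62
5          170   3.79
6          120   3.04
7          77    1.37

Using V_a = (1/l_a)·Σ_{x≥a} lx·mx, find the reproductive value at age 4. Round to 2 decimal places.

lx = nx/n0 = nx/1500: 1, 0.59, 0.436, 0.26, 0.178, 0.11333…, 0.08, 0.05133…
lx·mx for x ≥ 4: 0.46636, 0.429533…, 0.2432, 0.070327… → sum = 1.20942…
V_4 = 1.20942… / l_4 = 1.20942… / 0.178 = 6.794494… → 6.79

6.79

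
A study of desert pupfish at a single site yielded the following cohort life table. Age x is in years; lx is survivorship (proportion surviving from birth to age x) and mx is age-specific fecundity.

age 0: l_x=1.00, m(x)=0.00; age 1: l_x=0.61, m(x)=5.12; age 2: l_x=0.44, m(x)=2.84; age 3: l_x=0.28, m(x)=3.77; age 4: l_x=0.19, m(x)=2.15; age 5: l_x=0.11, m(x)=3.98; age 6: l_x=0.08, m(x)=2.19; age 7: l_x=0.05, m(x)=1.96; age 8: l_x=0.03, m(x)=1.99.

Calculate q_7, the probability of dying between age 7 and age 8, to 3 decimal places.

0.400

q_7 = (l_7 − l_8) / l_7 = (0.05 − 0.03) / 0.05
     = 0.02 / 0.05 = 0.4 → 0.400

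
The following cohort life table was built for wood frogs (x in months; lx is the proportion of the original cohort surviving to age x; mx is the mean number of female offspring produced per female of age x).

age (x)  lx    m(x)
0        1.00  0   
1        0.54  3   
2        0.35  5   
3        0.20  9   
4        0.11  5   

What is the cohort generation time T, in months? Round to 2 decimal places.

2.22

lx·mx: 0, 1.62, 1.75, 1.8, 0.55 → R0 = 5.72
x·lx·mx: 0, 1.62, 3.5, 5.4, 2.2 → Σ = 12.72
T = 12.72 / 5.72 = 2.223776… → 2.22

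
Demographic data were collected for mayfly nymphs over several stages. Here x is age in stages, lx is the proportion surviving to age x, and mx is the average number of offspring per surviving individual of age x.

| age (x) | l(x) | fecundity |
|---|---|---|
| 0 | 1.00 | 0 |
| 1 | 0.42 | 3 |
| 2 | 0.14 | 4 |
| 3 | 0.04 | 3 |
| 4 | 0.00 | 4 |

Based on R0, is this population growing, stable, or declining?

growing

R0 = Σ lx·mx = 0 + 1.26 + 0.56 + 0.12 + 0 = 1.94
R0 > 1, so the population is growing.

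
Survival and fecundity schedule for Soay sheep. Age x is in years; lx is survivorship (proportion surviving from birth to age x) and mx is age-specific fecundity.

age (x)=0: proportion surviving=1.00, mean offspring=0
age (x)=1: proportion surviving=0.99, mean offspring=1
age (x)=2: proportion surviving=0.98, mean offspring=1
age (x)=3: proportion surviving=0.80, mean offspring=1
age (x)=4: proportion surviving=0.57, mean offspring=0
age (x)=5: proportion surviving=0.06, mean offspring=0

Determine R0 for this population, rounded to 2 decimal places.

2.77

lx·mx by age: 0, 0.99, 0.98, 0.8, 0, 0
R0 = Σ lx·mx = 2.77 → 2.77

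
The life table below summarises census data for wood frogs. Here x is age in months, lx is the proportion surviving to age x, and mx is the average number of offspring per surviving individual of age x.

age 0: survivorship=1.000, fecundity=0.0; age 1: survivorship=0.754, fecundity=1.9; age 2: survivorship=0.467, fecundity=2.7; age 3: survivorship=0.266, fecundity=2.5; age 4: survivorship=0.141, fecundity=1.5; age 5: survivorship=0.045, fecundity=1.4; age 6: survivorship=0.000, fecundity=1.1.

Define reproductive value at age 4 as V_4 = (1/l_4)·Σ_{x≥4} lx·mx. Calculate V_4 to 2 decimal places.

1.95

lx·mx for x ≥ 4: 0.2115, 0.063, 0 → sum = 0.2745
V_4 = 0.2745 / l_4 = 0.2745 / 0.141 = 1.946809… → 1.95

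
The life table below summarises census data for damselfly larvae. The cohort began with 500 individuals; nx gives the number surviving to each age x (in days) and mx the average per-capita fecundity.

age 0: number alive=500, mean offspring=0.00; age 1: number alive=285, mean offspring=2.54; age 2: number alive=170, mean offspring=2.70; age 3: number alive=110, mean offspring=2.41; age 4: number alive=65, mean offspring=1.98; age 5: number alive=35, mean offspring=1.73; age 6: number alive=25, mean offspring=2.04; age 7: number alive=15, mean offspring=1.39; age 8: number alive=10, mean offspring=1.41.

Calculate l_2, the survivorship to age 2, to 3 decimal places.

l_2 = n_2/n_0 = 170/500 = 0.34 → 0.340

0.340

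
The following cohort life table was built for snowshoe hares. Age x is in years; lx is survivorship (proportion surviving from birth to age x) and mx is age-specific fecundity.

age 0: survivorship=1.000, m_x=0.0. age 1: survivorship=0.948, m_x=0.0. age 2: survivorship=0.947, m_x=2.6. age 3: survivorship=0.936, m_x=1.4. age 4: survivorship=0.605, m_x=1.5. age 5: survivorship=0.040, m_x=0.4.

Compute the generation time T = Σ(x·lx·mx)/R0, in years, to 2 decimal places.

lx·mx: 0, 0, 2.4622, 1.3104, 0.9075, 0.016 → R0 = 4.6961
x·lx·mx: 0, 0, 4.9244, 3.9312, 3.63, 0.08 → Σ = 12.5656
T = 12.5656 / 4.6961 = 2.675752… → 2.68

2.68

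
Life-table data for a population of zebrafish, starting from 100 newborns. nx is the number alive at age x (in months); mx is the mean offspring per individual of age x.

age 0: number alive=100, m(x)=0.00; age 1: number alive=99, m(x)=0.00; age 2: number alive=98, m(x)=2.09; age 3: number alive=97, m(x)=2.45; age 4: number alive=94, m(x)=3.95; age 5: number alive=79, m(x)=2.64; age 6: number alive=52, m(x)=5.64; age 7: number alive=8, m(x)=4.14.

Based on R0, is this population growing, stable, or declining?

growing

lx = nx/n0 = nx/100: 1, 0.99, 0.98, 0.97, 0.94, 0.79, 0.52, 0.08
R0 = Σ lx·mx = 0 + 0 + 2.0482 + 2.3765 + 3.713 + 2.0856 + 2.9328 + 0.3312 = 13.4873
R0 > 1, so the population is growing.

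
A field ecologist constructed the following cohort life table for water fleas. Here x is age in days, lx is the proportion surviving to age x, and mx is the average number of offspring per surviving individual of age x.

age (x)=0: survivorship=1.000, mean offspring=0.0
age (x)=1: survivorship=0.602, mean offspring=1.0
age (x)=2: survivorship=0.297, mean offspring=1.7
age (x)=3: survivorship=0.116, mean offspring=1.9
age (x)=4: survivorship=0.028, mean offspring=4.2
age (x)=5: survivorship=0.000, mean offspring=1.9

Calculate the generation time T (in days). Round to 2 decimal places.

lx·mx: 0, 0.602, 0.5049, 0.2204, 0.1176, 0 → R0 = 1.4449
x·lx·mx: 0, 0.602, 1.0098, 0.6612, 0.4704, 0 → Σ = 2.7434
T = 2.7434 / 1.4449 = 1.898678… → 1.90

1.90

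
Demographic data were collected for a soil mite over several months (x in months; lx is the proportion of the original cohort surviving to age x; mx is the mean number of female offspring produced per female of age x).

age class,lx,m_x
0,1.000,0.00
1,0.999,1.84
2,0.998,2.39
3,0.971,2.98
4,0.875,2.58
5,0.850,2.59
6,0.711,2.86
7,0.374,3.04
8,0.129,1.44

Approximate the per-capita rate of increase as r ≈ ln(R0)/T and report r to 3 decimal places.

R0 = Σ lx·mx = 0 + 1.83816 + 2.38522 + 2.89358 + 2.2575 + 2.2015 + 2.03346 + 1.13696 + 0.18576 = 14.93214
Σ x·lx·mx = 56.9724; T = 56.9724/14.93214 = 3.81542…
r ≈ ln(R0)/T = ln(14.93214)/3.81542… = 0.70858… → 0.709

0.709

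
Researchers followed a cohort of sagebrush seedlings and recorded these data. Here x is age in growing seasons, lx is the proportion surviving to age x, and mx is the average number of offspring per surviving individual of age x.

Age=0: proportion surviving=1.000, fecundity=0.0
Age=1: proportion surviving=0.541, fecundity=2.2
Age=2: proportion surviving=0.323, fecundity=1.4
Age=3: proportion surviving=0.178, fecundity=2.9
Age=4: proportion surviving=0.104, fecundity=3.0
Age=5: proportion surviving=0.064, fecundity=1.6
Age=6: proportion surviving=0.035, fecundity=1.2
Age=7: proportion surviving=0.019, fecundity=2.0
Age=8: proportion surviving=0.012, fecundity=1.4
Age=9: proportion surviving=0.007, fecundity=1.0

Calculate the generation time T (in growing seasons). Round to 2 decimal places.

2.29

lx·mx: 0, 1.1902, 0.4522, 0.5162, 0.312, 0.1024, 0.042, 0.038, 0.0168, 0.007 → R0 = 2.6768
x·lx·mx: 0, 1.1902, 0.9044, 1.5486, 1.248, 0.512, 0.252, 0.266, 0.1344, 0.063 → Σ = 6.1186
T = 6.1186 / 2.6768 = 2.285789… → 2.29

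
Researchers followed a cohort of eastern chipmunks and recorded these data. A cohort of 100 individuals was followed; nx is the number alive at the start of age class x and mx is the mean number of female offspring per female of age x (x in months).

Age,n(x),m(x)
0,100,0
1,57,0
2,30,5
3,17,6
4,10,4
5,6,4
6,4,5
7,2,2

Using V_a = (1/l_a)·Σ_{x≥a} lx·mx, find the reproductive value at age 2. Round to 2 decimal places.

lx = nx/n0 = nx/100: 1, 0.57, 0.3, 0.17, 0.1, 0.06, 0.04, 0.02
lx·mx for x ≥ 2: 1.5, 1.02, 0.4, 0.24, 0.2, 0.04 → sum = 3.4
V_2 = 3.4 / l_2 = 3.4 / 0.3 = 11.333333… → 11.33

11.33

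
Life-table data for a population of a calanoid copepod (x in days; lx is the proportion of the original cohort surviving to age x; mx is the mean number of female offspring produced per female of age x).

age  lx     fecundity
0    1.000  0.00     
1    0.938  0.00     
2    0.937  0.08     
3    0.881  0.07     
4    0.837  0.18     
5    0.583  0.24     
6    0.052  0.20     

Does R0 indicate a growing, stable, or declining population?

R0 = Σ lx·mx = 0 + 0 + 0.07496 + 0.06167 + 0.15066 + 0.13992 + 0.0104 = 0.43761
R0 < 1, so the population is declining.

declining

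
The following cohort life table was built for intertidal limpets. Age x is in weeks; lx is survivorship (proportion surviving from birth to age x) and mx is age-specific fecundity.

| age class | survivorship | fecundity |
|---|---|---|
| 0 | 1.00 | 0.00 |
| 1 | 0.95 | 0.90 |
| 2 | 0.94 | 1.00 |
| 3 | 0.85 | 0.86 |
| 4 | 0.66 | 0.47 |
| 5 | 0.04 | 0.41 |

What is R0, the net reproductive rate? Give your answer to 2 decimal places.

lx·mx by age: 0, 0.855, 0.94, 0.731, 0.3102, 0.0164
R0 = Σ lx·mx = 2.8526 → 2.85

2.85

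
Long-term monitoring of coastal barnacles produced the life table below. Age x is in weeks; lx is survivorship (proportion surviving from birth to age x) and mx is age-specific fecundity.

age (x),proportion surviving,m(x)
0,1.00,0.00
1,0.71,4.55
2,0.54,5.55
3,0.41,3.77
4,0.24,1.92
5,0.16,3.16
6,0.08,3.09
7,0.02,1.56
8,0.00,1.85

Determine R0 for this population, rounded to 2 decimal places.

9.02

lx·mx by age: 0, 3.2305, 2.997, 1.5457, 0.4608, 0.5056, 0.2472, 0.0312, 0
R0 = Σ lx·mx = 9.018 → 9.02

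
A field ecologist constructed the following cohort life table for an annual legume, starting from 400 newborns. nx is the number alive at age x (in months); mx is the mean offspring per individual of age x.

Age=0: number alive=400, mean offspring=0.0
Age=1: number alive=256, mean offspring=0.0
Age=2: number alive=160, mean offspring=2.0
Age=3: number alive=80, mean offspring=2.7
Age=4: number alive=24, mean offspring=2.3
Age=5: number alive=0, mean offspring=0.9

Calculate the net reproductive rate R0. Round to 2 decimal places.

1.48

lx = nx/n0 = nx/400: 1, 0.64, 0.4, 0.2, 0.06, 0
lx·mx by age: 0, 0, 0.8, 0.54, 0.138, 0
R0 = Σ lx·mx = 1.478 → 1.48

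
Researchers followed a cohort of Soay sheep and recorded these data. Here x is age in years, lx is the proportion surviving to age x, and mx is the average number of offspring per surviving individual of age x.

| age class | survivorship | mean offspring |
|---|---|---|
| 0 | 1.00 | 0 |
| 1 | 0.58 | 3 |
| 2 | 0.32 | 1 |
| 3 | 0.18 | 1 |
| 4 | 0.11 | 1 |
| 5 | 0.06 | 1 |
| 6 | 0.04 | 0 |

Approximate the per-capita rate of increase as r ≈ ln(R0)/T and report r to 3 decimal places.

R0 = Σ lx·mx = 0 + 1.74 + 0.32 + 0.18 + 0.11 + 0.06 + 0 = 2.41
Σ x·lx·mx = 3.66; T = 3.66/2.41 = 1.51867…
r ≈ ln(R0)/T = ln(2.41)/1.51867… = 0.57921… → 0.579

0.579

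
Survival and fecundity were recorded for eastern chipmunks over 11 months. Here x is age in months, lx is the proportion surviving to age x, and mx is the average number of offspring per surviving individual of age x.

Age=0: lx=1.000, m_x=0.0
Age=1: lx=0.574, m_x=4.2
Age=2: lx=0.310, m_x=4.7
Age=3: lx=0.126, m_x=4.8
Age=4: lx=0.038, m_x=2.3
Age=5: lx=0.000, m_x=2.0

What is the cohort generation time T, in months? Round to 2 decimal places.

lx·mx: 0, 2.4108, 1.457, 0.6048, 0.0874, 0 → R0 = 4.56
x·lx·mx: 0, 2.4108, 2.914, 1.8144, 0.3496, 0 → Σ = 7.4888
T = 7.4888 / 4.56 = 1.642281… → 1.64

1.64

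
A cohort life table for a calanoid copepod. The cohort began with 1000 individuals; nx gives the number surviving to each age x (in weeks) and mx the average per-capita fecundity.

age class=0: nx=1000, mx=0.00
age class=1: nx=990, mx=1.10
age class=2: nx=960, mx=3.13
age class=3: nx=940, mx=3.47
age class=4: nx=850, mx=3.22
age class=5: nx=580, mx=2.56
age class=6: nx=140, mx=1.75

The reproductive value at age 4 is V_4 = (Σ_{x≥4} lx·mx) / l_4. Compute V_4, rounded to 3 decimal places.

5.255

lx = nx/n0 = nx/1000: 1, 0.99, 0.96, 0.94, 0.85, 0.58, 0.14
lx·mx for x ≥ 4: 2.737, 1.4848, 0.245 → sum = 4.4668
V_4 = 4.4668 / l_4 = 4.4668 / 0.85 = 5.255059… → 5.255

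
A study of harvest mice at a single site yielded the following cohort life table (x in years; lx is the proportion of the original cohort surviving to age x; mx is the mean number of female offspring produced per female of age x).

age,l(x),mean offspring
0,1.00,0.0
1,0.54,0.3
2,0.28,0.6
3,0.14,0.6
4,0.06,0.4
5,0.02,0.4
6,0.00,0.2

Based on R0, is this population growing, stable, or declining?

R0 = Σ lx·mx = 0 + 0.162 + 0.168 + 0.084 + 0.024 + 0.008 + 0 = 0.446
R0 < 1, so the population is declining.

declining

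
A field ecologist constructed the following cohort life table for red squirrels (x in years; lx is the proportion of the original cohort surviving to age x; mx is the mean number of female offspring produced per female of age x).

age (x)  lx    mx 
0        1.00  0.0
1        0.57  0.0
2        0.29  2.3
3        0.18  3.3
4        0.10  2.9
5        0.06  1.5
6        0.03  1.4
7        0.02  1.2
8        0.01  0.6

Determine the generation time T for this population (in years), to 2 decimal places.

3.03

lx·mx: 0, 0, 0.667, 0.594, 0.29, 0.09, 0.042, 0.024, 0.006 → R0 = 1.713
x·lx·mx: 0, 0, 1.334, 1.782, 1.16, 0.45, 0.252, 0.168, 0.048 → Σ = 5.194
T = 5.194 / 1.713 = 3.032107… → 3.03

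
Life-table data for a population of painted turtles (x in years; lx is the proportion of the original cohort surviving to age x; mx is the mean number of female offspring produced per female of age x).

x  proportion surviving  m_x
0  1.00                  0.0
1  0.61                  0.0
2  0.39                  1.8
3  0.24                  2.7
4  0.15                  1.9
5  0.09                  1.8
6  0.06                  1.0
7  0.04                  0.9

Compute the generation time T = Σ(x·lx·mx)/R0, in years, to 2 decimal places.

3.12

lx·mx: 0, 0, 0.702, 0.648, 0.285, 0.162, 0.06, 0.036 → R0 = 1.893
x·lx·mx: 0, 0, 1.404, 1.944, 1.14, 0.81, 0.36, 0.252 → Σ = 5.91
T = 5.91 / 1.893 = 3.122029… → 3.12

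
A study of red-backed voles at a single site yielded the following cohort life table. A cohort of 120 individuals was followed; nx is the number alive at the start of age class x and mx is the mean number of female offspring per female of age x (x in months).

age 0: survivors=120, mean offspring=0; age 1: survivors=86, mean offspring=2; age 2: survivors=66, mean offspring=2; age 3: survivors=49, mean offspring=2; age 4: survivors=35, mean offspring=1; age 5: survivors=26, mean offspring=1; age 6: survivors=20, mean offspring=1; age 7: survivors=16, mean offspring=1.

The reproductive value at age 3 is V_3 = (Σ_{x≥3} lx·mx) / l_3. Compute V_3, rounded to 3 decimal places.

3.980

lx = nx/n0 = nx/120: 1, 0.71667…, 0.55, 0.40833…, 0.29167…, 0.21667…, 0.16667…, 0.13333…
lx·mx for x ≥ 3: 0.816667…, 0.291667…, 0.216667…, 0.166667…, 0.133333… → sum = 1.625…
V_3 = 1.625… / l_3 = 1.625… / 0.408333… = 3.979592… → 3.980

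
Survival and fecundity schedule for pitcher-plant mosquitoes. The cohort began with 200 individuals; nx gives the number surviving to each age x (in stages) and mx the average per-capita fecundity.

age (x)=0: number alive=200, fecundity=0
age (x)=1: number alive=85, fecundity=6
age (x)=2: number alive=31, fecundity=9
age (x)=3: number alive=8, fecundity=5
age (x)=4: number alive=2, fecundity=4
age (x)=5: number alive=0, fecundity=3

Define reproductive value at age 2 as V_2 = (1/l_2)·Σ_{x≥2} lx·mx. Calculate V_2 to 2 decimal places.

10.55

lx = nx/n0 = nx/200: 1, 0.425, 0.155, 0.04, 0.01, 0
lx·mx for x ≥ 2: 1.395, 0.2, 0.04, 0 → sum = 1.635
V_2 = 1.635 / l_2 = 1.635 / 0.155 = 10.548387… → 10.55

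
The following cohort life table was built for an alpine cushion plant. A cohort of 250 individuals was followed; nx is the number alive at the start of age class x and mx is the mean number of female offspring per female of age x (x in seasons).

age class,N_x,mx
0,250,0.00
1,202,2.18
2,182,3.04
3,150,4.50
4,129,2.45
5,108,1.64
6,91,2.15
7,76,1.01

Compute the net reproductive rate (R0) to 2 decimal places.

lx = nx/n0 = nx/250: 1, 0.808, 0.728, 0.6, 0.516, 0.432, 0.364, 0.304
lx·mx by age: 0, 1.76144, 2.21312, 2.7, 1.2642, 0.70848, 0.7826, 0.30704
R0 = Σ lx·mx = 9.73688 → 9.74

9.74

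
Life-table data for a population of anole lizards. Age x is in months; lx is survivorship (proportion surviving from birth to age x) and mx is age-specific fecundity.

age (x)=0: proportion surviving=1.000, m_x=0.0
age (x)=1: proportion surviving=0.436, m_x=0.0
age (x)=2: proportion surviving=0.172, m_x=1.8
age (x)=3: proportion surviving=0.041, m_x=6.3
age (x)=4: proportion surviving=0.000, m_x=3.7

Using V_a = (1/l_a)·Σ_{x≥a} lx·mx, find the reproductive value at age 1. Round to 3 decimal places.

1.303

lx·mx for x ≥ 1: 0, 0.3096, 0.2583, 0 → sum = 0.5679
V_1 = 0.5679 / l_1 = 0.5679 / 0.436 = 1.302523… → 1.303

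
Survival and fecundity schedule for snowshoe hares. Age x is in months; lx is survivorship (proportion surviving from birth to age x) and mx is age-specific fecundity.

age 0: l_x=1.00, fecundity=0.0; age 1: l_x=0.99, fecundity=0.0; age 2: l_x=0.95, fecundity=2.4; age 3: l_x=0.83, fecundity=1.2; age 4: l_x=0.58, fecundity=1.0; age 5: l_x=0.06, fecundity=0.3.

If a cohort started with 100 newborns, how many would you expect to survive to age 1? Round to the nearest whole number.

Expected survivors = N0 · l_1 = 100 × 0.99 = 99 → 99

99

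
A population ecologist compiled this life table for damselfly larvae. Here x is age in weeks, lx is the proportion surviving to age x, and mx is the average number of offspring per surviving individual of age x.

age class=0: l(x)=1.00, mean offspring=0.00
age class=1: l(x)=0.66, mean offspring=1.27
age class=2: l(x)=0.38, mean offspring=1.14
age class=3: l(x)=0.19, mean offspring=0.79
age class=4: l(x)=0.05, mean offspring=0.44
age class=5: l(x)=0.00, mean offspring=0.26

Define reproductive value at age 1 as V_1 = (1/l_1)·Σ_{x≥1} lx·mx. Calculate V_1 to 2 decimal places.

lx·mx for x ≥ 1: 0.8382, 0.4332, 0.1501, 0.022, 0 → sum = 1.4435
V_1 = 1.4435 / l_1 = 1.4435 / 0.66 = 2.187121… → 2.19

2.19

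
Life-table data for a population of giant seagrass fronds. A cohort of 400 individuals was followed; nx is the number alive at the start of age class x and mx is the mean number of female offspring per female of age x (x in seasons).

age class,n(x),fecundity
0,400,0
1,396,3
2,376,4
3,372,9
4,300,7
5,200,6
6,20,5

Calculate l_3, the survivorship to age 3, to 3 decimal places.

l_3 = n_3/n_0 = 372/400 = 0.93 → 0.930

0.930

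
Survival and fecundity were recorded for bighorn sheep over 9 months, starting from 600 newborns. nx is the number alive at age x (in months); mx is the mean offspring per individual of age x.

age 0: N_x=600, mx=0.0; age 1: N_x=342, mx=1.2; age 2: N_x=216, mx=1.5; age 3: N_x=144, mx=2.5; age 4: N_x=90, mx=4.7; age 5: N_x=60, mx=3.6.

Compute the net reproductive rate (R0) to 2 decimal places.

2.89

lx = nx/n0 = nx/600: 1, 0.57, 0.36, 0.24, 0.15, 0.1
lx·mx by age: 0, 0.684, 0.54, 0.6, 0.705, 0.36
R0 = Σ lx·mx = 2.889 → 2.89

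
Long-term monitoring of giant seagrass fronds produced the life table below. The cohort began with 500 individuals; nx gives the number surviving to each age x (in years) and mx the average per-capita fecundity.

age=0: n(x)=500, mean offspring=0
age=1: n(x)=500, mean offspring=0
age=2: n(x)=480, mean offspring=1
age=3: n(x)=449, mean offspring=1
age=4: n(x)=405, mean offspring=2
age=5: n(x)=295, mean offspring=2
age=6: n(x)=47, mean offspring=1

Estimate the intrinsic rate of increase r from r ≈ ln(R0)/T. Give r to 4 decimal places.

lx = nx/n0 = nx/500: 1, 1, 0.96, 0.898, 0.81, 0.59, 0.094
R0 = Σ lx·mx = 0 + 0 + 0.96 + 0.898 + 1.62 + 1.18 + 0.094 = 4.752
Σ x·lx·mx = 17.558; T = 17.558/4.752 = 3.69487…
r ≈ ln(R0)/T = ln(4.752)/3.69487… = 0.421819… → 0.4218

0.4218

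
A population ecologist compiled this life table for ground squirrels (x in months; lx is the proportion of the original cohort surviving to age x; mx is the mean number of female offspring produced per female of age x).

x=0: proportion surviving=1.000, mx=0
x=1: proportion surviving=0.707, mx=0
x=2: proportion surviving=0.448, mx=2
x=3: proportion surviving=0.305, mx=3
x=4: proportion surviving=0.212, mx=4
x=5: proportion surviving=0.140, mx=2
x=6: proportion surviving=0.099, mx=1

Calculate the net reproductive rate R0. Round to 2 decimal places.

3.04

lx·mx by age: 0, 0, 0.896, 0.915, 0.848, 0.28, 0.099
R0 = Σ lx·mx = 3.038 → 3.04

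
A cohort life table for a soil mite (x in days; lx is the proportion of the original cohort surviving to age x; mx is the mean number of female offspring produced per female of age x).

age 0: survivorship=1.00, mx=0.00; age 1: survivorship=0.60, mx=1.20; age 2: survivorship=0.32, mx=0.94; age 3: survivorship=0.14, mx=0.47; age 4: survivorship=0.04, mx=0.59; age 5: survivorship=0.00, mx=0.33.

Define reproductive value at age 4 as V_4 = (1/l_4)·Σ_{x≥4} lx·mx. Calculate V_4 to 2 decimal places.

lx·mx for x ≥ 4: 0.0236, 0 → sum = 0.0236
V_4 = 0.0236 / l_4 = 0.0236 / 0.04 = 0.59 → 0.59

0.59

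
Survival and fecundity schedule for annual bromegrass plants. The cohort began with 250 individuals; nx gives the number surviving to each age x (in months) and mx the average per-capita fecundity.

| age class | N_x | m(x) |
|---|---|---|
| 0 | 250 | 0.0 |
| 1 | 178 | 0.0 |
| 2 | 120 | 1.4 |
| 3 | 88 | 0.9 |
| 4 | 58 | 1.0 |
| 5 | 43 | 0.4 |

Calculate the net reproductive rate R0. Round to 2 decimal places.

lx = nx/n0 = nx/250: 1, 0.712, 0.48, 0.352, 0.232, 0.172
lx·mx by age: 0, 0, 0.672, 0.3168, 0.232, 0.0688
R0 = Σ lx·mx = 1.2896 → 1.29

1.29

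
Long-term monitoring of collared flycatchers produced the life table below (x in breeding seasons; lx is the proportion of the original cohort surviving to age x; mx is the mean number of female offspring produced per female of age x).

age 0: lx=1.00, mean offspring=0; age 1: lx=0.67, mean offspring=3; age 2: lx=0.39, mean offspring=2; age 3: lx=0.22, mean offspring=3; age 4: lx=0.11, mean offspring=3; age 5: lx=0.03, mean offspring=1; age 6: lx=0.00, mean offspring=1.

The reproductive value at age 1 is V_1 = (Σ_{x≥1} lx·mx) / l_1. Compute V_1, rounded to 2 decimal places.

5.69

lx·mx for x ≥ 1: 2.01, 0.78, 0.66, 0.33, 0.03, 0 → sum = 3.81
V_1 = 3.81 / l_1 = 3.81 / 0.67 = 5.686567… → 5.69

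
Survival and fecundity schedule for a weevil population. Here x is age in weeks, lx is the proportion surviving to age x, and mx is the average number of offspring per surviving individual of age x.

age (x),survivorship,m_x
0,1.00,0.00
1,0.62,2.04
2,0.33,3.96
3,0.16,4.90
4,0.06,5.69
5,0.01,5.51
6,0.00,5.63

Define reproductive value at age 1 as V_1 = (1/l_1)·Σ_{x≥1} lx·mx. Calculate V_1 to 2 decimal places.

6.05

lx·mx for x ≥ 1: 1.2648, 1.3068, 0.784, 0.3414, 0.0551, 0 → sum = 3.7521
V_1 = 3.7521 / l_1 = 3.7521 / 0.62 = 6.051774… → 6.05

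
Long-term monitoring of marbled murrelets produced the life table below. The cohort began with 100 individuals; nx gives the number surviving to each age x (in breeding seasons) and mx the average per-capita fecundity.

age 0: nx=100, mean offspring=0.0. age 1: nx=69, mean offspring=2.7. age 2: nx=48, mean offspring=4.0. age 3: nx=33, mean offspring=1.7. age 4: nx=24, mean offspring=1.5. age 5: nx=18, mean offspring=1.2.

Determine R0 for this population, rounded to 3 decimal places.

4.920

lx = nx/n0 = nx/100: 1, 0.69, 0.48, 0.33, 0.24, 0.18
lx·mx by age: 0, 1.863, 1.92, 0.561, 0.36, 0.216
R0 = Σ lx·mx = 4.92 → 4.920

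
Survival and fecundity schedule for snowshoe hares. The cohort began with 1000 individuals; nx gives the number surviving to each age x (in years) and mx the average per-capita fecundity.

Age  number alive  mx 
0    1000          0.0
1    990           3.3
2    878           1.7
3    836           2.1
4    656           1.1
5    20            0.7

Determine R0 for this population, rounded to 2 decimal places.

7.25

lx = nx/n0 = nx/1000: 1, 0.99, 0.878, 0.836, 0.656, 0.02
lx·mx by age: 0, 3.267, 1.4926, 1.7556, 0.7216, 0.014
R0 = Σ lx·mx = 7.2508 → 7.25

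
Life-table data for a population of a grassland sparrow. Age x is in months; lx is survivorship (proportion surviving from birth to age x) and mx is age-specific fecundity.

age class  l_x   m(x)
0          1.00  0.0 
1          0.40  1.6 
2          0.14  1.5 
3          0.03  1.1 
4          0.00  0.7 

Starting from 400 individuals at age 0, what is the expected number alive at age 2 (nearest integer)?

Expected survivors = N0 · l_2 = 400 × 0.14 = 56 → 56

56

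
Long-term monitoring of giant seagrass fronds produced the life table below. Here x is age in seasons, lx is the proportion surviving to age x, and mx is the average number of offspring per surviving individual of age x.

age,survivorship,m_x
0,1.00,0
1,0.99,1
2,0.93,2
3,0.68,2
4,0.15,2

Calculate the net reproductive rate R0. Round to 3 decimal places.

4.510

lx·mx by age: 0, 0.99, 1.86, 1.36, 0.3
R0 = Σ lx·mx = 4.51 → 4.510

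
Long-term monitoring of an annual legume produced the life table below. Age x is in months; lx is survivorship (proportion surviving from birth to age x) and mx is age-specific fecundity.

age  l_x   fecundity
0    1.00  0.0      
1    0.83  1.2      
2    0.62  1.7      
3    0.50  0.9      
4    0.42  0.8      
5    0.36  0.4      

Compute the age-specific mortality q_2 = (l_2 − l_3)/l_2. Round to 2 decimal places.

q_2 = (l_2 − l_3) / l_2 = (0.62 − 0.5) / 0.62
     = 0.12 / 0.62 = 0.193548… → 0.19

0.19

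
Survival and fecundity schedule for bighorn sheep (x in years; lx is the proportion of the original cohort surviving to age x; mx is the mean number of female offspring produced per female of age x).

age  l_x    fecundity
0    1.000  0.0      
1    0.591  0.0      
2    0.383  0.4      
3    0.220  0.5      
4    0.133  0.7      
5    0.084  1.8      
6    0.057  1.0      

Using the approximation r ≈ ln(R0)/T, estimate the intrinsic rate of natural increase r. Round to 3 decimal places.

-0.153

R0 = Σ lx·mx = 0 + 0 + 0.1532 + 0.11 + 0.0931 + 0.1512 + 0.057 = 0.5645
Σ x·lx·mx = 2.1068; T = 2.1068/0.5645 = 3.73215…
r ≈ ln(R0)/T = ln(0.5645)/3.73215… = -0.15321… → -0.153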